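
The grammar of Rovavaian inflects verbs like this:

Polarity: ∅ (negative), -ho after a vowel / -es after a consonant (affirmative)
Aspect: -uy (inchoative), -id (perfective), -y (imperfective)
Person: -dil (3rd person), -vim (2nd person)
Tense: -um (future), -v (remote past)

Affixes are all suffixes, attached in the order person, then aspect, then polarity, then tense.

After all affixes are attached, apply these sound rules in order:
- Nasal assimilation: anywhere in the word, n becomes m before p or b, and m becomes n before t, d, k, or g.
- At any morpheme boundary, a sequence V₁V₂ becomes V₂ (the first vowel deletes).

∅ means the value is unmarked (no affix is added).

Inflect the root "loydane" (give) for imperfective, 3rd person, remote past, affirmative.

loydanedilyesv

Attach person 3rd person -dil → loydanedil.
Attach aspect imperfective -y → loydanedily.
Attach polarity affirmative -es (after consonant 'y') → loydanedilyes.
Attach tense remote past -v → loydanedilyesv.
Nasal assimilation: no change.
Vowel deletion: no change.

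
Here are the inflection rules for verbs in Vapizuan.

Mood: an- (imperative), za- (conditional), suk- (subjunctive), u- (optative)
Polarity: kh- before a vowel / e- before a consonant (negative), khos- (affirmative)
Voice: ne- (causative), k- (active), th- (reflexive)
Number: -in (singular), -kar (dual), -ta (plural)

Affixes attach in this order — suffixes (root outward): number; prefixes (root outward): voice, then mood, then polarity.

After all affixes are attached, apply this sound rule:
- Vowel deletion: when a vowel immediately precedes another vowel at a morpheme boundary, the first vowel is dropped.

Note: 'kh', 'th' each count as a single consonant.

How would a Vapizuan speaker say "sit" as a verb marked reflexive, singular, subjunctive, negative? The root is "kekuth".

esukthkekuthin

Attach voice reflexive th- → thkekuth.
Attach number singular -in → thkekuthin.
Attach mood subjunctive suk- → sukthkekuthin.
Attach polarity negative e- (before consonant 's') → esukthkekuthin.
Vowel deletion: no change.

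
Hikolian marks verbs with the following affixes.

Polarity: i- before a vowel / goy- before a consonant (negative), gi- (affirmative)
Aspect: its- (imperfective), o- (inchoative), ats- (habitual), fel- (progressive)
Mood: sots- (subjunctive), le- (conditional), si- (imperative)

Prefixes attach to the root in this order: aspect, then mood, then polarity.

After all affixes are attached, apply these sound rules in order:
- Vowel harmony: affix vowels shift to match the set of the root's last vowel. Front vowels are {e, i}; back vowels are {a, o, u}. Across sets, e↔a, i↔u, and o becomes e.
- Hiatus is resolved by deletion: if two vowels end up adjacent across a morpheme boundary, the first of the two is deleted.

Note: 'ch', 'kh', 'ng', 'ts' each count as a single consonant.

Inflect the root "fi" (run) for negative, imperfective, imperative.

Attach aspect imperfective its- → itsfi.
Attach mood imperative si- → siitsfi.
Attach polarity negative goy- (before consonant 's') → goysiitsfi.
Apply vowel harmony: goysiitsfi → geysiitsfi.
Apply vowel deletion: geysiitsfi → geysitsfi.

geysitsfi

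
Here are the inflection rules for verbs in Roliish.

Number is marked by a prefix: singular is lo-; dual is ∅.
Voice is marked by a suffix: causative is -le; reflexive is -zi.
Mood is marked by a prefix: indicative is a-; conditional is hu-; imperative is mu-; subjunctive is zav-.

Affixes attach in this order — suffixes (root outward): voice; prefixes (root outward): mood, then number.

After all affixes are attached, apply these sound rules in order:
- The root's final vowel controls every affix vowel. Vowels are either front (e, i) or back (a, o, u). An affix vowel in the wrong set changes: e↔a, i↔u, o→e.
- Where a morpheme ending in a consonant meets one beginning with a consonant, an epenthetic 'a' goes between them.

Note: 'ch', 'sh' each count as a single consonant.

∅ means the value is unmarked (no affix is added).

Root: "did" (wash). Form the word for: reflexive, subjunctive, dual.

Attach mood subjunctive zav- → zavdid.
number = dual: zero marking, form stays zavdid.
Attach voice reflexive -zi → zavdidzi.
Apply vowel harmony: zavdidzi → zevdidzi.
Apply epenthesis: zevdidzi → zevadidazi.

zevadidazi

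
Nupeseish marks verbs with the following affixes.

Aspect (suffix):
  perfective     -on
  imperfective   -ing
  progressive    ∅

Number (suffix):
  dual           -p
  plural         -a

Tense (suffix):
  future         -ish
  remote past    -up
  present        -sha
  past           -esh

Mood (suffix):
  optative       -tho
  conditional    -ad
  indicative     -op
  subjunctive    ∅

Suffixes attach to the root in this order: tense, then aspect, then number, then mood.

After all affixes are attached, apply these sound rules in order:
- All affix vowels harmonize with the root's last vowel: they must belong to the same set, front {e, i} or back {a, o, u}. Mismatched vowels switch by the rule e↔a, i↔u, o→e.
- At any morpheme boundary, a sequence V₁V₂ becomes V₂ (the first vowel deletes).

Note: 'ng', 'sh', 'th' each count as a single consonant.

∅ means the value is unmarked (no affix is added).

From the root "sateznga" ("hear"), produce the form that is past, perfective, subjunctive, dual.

satezngashonp

Attach tense past -esh → satezngaesh.
Attach aspect perfective -on → satezngaeshon.
Attach number dual -p → satezngaeshonp.
mood = subjunctive: zero marking, form stays satezngaeshonp.
Apply vowel harmony: satezngaeshonp → satezngaashonp.
Apply vowel deletion: satezngaashonp → satezngashonp.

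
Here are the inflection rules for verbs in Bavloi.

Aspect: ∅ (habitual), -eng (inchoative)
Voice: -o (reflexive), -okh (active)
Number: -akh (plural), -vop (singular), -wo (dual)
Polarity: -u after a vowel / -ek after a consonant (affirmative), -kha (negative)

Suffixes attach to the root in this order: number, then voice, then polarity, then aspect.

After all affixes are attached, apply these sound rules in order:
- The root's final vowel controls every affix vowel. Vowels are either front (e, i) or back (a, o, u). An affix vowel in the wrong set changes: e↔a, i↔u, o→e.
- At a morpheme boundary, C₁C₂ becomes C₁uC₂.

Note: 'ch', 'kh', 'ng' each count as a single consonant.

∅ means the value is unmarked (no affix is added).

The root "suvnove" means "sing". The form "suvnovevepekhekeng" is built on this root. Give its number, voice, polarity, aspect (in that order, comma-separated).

Segment: suvnove-vop-okh-ek-eng.
number: -vop → singular.
voice: -okh → active.
polarity: -u/ek → affirmative.
aspect: -eng → inchoative.

singular, active, affirmative, inchoative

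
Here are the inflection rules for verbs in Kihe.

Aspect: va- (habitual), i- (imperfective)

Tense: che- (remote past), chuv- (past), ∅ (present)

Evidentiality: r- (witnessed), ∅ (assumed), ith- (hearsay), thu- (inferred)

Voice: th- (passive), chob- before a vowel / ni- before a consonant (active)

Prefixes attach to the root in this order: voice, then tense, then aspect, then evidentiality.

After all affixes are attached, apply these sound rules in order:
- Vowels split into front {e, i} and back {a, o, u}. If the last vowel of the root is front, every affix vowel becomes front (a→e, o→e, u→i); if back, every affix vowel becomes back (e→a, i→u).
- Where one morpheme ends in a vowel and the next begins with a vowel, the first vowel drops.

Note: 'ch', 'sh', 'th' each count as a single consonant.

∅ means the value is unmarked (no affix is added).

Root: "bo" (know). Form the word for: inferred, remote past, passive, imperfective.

thuchathbo

Attach voice passive th- → thbo.
Attach tense remote past che- → chethbo.
Attach aspect imperfective i- → ichethbo.
Attach evidentiality inferred thu- → thuichethbo.
Apply vowel harmony: thuichethbo → thuuchathbo.
Apply vowel deletion: thuuchathbo → thuchathbo.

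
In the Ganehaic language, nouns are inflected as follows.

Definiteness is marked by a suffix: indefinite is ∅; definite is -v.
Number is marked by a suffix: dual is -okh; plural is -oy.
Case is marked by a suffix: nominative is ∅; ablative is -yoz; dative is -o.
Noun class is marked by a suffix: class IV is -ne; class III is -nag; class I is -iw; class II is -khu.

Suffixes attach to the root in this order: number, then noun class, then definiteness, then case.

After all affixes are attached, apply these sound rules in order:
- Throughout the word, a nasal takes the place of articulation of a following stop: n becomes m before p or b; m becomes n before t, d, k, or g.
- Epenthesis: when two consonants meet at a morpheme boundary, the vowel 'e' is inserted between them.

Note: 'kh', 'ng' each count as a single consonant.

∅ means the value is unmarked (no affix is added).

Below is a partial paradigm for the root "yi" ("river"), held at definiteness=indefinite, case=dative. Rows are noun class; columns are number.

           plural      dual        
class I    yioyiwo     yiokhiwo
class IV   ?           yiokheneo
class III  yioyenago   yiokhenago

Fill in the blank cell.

yioyeneo

Attach number plural -oy → yioy.
Attach noun class class IV -ne → yioyne.
definiteness = indefinite: zero marking, form stays yioyne.
Attach case dative -o → yioyneo.
Nasal assimilation: no change.
Apply epenthesis: yioyneo → yioyeneo.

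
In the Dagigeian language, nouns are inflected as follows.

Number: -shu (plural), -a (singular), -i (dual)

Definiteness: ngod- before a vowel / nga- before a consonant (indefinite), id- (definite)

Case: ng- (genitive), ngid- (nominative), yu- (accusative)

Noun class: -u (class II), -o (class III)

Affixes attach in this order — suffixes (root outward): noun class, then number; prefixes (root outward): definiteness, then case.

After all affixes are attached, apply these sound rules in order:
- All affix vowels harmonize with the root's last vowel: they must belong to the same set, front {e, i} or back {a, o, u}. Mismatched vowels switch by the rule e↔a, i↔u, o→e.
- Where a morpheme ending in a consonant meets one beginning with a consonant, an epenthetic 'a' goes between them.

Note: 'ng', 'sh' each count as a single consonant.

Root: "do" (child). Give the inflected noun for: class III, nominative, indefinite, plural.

ngudangadooshu

Attach definiteness indefinite nga- (before consonant 'd') → ngado.
Attach noun class class III -o → ngadoo.
Attach number plural -shu → ngadooshu.
Attach case nominative ngid- → ngidngadooshu.
Apply vowel harmony: ngidngadooshu → ngudngadooshu.
Apply epenthesis: ngudngadooshu → ngudangadooshu.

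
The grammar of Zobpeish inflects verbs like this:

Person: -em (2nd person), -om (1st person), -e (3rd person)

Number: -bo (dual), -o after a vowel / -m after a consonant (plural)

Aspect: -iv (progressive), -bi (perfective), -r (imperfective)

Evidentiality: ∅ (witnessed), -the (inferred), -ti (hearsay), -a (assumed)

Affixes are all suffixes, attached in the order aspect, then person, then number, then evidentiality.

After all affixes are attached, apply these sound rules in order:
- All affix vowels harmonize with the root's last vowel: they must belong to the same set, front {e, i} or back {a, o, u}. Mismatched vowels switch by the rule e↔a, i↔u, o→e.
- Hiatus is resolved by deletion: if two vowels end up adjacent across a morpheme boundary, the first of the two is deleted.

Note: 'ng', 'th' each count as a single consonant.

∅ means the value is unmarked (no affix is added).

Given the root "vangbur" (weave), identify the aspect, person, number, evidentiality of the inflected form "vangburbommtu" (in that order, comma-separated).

perfective, 1st person, plural, hearsay

Segment: vangbur-bi-om-m-ti.
aspect: -bi → perfective.
person: -om → 1st person.
number: -o/m → plural.
evidentiality: -ti → hearsay.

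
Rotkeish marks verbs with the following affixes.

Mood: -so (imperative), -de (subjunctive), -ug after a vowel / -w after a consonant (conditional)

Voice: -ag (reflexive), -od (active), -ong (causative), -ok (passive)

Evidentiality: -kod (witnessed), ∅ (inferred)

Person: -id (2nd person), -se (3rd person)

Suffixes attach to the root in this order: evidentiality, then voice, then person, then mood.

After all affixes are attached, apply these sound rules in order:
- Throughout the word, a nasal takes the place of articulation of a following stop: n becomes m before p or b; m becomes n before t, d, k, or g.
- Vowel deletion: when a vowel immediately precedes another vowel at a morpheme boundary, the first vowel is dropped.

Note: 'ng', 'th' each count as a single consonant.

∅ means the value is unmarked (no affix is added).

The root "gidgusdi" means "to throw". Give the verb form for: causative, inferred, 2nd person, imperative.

gidgusdongidso

evidentiality = inferred: zero marking, form stays gidgusdi.
Attach voice causative -ong → gidgusdiong.
Attach person 2nd person -id → gidgusdiongid.
Attach mood imperative -so → gidgusdiongidso.
Nasal assimilation: no change.
Apply vowel deletion: gidgusdiongidso → gidgusdongidso.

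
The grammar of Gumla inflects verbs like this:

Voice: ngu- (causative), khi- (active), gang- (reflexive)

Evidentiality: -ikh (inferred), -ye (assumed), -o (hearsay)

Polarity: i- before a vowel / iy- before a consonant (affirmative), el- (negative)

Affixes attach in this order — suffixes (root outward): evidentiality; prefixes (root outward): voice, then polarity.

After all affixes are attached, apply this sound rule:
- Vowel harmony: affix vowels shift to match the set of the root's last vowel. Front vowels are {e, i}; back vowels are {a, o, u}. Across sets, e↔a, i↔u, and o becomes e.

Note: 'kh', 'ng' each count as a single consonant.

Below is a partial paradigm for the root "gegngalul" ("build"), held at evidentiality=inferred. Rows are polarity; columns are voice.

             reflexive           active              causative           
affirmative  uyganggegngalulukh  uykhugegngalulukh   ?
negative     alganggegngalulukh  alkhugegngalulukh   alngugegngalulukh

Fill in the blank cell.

uyngugegngalulukh

Attach voice causative ngu- → ngugegngalul.
Attach evidentiality inferred -ikh → ngugegngalulikh.
Attach polarity affirmative iy- (before consonant 'ng') → iyngugegngalulikh.
Apply vowel harmony: iyngugegngalulikh → uyngugegngalulukh.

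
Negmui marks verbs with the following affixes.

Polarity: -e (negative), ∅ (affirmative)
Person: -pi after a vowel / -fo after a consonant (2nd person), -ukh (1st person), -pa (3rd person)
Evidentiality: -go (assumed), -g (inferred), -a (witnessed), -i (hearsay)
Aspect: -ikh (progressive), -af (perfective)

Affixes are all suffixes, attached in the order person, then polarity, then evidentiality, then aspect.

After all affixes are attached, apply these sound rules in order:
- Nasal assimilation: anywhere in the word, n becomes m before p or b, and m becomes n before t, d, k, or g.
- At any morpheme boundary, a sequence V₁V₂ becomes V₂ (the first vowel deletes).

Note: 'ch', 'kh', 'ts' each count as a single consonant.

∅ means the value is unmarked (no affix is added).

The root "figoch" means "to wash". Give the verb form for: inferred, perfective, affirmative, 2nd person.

Attach person 2nd person -fo (after consonant 'ch') → figochfo.
polarity = affirmative: zero marking, form stays figochfo.
Attach evidentiality inferred -g → figochfog.
Attach aspect perfective -af → figochfogaf.
Nasal assimilation: no change.
Vowel deletion: no change.

figochfogaf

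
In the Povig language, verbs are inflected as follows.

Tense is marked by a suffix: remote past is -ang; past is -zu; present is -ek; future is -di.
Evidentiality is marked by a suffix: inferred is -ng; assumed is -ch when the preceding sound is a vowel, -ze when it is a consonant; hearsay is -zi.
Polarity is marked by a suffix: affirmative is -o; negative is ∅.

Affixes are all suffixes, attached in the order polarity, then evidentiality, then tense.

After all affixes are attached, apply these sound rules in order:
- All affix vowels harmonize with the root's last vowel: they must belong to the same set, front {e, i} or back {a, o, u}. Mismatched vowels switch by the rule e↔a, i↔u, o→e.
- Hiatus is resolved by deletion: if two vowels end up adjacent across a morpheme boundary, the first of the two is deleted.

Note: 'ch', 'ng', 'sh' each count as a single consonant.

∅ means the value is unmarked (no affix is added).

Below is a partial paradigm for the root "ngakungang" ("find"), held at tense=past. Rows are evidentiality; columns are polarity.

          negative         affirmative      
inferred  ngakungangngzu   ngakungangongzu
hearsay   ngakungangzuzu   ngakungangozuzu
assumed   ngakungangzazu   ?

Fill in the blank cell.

ngakungangochzu

Attach polarity affirmative -o → ngakungango.
Attach evidentiality assumed -ch (after vowel 'o') → ngakungangoch.
Attach tense past -zu → ngakungangochzu.
Vowel harmony: no change.
Vowel deletion: no change.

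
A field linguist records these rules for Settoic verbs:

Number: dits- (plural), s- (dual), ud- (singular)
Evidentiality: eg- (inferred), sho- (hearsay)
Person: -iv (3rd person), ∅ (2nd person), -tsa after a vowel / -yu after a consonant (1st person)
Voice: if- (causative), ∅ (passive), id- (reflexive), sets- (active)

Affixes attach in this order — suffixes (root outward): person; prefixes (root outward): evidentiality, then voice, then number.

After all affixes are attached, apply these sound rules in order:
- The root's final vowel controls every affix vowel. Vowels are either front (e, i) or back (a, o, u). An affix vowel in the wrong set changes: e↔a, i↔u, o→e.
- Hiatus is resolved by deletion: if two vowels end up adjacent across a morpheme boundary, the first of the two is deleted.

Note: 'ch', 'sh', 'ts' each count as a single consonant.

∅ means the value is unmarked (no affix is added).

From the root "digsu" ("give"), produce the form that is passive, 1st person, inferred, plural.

Attach evidentiality inferred eg- → egdigsu.
Attach person 1st person -tsa (after vowel 'u') → egdigsutsa.
voice = passive: zero marking, form stays egdigsutsa.
Attach number plural dits- → ditsegdigsutsa.
Apply vowel harmony: ditsegdigsutsa → dutsagdigsutsa.
Vowel deletion: no change.

dutsagdigsutsa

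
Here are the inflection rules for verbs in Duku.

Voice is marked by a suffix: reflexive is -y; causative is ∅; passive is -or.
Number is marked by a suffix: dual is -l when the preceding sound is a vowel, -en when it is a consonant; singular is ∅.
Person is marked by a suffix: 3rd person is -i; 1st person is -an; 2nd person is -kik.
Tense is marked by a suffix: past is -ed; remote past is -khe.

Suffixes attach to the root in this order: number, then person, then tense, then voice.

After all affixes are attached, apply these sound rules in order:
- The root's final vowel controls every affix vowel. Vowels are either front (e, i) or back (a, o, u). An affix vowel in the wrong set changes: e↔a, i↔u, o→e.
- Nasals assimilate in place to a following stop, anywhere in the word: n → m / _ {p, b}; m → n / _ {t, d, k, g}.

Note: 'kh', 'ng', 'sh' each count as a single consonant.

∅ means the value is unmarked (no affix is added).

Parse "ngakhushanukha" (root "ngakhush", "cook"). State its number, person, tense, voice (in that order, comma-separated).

dual, 3rd person, remote past, causative

Segment: ngakhush-en-i-khe.
number: -l/en → dual.
person: -i → 3rd person.
tense: -khe → remote past.
voice: ∅ → causative.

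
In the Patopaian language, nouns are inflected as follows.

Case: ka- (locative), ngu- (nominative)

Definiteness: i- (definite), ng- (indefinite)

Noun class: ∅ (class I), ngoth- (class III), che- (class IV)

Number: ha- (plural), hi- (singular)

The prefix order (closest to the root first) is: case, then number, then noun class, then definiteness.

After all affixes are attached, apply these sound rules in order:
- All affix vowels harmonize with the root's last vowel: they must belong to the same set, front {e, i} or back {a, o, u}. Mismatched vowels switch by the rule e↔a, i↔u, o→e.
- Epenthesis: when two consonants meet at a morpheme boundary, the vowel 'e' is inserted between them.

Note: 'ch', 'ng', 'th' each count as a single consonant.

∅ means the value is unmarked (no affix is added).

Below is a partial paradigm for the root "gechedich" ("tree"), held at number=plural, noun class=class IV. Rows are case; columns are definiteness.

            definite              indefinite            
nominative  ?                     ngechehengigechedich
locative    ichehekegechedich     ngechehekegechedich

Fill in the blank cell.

ichehengigechedich

Attach case nominative ngu- → ngugechedich.
Attach number plural ha- → hangugechedich.
Attach noun class class IV che- → chehangugechedich.
Attach definiteness definite i- → ichehangugechedich.
Apply vowel harmony: ichehangugechedich → ichehengigechedich.
Epenthesis: no change.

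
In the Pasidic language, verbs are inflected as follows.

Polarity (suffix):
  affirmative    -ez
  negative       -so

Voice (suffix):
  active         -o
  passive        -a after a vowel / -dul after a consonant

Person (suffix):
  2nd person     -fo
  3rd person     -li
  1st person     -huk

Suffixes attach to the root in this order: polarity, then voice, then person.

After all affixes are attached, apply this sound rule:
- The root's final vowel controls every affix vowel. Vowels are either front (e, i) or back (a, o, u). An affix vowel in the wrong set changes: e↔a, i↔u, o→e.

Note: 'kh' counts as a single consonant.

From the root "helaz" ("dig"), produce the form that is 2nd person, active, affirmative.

helazazofo

Attach polarity affirmative -ez → helazez.
Attach voice active -o → helazezo.
Attach person 2nd person -fo → helazezofo.
Apply vowel harmony: helazezofo → helazazofo.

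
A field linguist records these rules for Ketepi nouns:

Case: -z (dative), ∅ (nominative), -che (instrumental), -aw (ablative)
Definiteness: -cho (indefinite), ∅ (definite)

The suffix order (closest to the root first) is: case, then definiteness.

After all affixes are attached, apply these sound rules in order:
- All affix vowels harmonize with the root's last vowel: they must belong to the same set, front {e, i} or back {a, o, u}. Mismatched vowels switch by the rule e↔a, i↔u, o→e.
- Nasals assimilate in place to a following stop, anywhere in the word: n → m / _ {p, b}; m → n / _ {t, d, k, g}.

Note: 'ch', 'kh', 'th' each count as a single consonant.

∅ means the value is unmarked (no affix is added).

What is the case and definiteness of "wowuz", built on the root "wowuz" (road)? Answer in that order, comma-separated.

nominative, definite

Segment: wowuz.
case: ∅ → nominative.
definiteness: ∅ → definite.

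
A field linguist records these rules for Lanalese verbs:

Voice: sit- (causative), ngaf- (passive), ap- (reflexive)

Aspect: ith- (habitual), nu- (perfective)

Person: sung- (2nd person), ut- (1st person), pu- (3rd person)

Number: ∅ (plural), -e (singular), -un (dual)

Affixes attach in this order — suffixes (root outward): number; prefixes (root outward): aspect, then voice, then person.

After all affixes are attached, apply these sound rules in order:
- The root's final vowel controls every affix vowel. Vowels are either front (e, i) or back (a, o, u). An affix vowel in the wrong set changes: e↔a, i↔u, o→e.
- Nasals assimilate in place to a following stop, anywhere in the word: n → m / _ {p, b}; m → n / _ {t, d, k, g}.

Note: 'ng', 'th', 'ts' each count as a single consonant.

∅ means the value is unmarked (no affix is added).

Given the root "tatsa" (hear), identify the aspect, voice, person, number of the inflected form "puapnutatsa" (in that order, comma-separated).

perfective, reflexive, 3rd person, plural

Segment: pu-ap-nu-tatsa.
aspect: nu- → perfective.
voice: ap- → reflexive.
person: pu- → 3rd person.
number: ∅ → plural.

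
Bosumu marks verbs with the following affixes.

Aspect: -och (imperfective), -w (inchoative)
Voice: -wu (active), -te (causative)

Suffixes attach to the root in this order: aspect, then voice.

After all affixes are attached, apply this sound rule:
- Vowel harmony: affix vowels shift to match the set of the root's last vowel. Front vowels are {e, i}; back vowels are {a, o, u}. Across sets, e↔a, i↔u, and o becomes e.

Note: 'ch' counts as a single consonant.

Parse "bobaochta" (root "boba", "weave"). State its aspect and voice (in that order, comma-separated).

imperfective, causative

Segment: boba-och-te.
aspect: -och → imperfective.
voice: -te → causative.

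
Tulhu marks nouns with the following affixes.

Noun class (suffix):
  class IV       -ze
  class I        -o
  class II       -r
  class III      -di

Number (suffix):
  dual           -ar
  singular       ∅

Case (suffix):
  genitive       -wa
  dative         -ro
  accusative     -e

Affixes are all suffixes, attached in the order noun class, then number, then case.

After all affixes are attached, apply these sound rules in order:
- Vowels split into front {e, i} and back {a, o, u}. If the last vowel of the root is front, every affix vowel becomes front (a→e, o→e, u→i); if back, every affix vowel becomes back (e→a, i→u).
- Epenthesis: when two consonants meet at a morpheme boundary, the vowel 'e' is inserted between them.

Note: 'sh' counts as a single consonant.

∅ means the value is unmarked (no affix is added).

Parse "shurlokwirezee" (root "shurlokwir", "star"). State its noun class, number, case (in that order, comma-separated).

class IV, singular, accusative

Segment: shurlokwir-ze-e.
noun class: -ze → class IV.
number: ∅ → singular.
case: -e → accusative.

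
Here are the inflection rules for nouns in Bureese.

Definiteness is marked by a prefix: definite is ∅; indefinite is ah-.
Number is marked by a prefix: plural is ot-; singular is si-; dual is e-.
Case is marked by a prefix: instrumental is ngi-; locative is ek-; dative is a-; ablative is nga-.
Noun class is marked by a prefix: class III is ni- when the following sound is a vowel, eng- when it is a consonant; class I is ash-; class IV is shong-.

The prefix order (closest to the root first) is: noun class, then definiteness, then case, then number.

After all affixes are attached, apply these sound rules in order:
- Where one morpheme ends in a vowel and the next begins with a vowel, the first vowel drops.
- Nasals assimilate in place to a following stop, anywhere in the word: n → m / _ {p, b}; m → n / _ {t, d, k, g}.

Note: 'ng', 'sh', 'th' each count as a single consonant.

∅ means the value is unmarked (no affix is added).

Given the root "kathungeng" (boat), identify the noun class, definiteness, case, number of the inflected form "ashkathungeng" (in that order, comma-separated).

class I, definite, dative, dual

Segment: e-a-ash-kathungeng.
noun class: ash- → class I.
definiteness: ∅ → definite.
case: a- → dative.
number: e- → dual.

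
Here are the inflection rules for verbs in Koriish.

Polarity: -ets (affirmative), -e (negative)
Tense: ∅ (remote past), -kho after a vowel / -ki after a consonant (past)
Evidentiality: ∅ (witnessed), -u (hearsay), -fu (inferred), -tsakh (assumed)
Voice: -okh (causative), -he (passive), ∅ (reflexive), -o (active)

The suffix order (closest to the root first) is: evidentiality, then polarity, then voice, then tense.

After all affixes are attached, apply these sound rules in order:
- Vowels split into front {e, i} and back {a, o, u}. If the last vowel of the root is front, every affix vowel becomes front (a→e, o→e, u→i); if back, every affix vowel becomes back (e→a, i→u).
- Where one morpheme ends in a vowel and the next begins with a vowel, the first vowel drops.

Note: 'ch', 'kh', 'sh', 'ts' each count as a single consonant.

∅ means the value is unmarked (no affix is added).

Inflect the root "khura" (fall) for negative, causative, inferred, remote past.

khurafokh

Attach evidentiality inferred -fu → khurafu.
Attach polarity negative -e → khurafue.
Attach voice causative -okh → khurafueokh.
tense = remote past: zero marking, form stays khurafueokh.
Apply vowel harmony: khurafueokh → khurafuaokh.
Apply vowel deletion: khurafuaokh → khurafokh.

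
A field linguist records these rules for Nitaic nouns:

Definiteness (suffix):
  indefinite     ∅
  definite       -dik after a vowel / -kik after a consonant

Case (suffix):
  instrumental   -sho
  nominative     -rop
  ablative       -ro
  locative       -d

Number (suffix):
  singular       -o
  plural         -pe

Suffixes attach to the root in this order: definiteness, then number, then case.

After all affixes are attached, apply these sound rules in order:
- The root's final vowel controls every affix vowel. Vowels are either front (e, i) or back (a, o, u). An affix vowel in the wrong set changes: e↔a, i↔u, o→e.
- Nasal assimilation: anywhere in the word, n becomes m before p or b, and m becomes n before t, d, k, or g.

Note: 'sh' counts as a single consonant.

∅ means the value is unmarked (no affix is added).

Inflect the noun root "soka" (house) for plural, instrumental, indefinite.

definiteness = indefinite: zero marking, form stays soka.
Attach number plural -pe → sokape.
Attach case instrumental -sho → sokapesho.
Apply vowel harmony: sokapesho → sokapasho.
Nasal assimilation: no change.

sokapasho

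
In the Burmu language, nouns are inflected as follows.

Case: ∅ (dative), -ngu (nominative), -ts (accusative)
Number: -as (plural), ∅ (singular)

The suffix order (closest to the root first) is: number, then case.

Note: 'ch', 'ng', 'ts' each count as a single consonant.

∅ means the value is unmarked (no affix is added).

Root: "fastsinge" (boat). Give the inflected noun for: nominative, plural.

fastsingeasngu

Attach number plural -as → fastsingeas.
Attach case nominative -ngu → fastsingeasngu.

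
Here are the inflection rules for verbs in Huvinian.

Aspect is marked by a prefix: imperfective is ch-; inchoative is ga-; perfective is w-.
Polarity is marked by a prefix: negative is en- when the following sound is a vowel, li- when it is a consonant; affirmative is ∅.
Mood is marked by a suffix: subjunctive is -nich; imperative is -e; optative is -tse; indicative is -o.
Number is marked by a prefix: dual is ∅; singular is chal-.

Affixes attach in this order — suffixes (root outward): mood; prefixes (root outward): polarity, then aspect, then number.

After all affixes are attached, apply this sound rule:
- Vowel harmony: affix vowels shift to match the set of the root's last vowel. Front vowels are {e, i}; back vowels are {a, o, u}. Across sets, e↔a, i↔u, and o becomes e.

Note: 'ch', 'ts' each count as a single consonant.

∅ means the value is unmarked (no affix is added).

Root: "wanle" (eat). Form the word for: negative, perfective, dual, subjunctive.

Attach polarity negative li- (before consonant 'w') → liwanle.
Attach aspect perfective w- → wliwanle.
number = dual: zero marking, form stays wliwanle.
Attach mood subjunctive -nich → wliwanlenich.
Vowel harmony: no change.

wliwanlenich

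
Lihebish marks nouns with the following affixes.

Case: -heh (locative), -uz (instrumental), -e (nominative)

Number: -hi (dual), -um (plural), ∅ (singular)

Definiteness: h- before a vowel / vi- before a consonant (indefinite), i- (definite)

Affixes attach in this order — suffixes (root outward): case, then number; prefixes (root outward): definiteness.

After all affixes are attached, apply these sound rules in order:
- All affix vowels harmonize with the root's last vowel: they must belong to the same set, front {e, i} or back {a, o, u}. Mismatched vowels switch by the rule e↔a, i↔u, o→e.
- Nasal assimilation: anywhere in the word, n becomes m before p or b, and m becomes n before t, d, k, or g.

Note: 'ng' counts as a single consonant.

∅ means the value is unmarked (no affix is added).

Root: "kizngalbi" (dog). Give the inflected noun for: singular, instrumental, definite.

Attach case instrumental -uz → kizngalbiuz.
Attach definiteness definite i- → ikizngalbiuz.
number = singular: zero marking, form stays ikizngalbiuz.
Apply vowel harmony: ikizngalbiuz → ikizngalbiiz.
Nasal assimilation: no change.

ikizngalbiiz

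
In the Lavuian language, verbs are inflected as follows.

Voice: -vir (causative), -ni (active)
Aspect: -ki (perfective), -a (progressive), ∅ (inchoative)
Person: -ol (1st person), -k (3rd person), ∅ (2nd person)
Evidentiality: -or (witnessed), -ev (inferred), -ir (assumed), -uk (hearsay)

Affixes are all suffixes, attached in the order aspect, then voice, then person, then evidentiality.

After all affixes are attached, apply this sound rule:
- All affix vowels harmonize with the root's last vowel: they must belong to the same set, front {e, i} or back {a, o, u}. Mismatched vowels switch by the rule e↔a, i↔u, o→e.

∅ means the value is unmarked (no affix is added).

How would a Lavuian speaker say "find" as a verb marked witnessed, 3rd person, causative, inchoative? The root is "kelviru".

kelviruvurkor

aspect = inchoative: zero marking, form stays kelviru.
Attach voice causative -vir → kelviruvir.
Attach person 3rd person -k → kelviruvirk.
Attach evidentiality witnessed -or → kelviruvirkor.
Apply vowel harmony: kelviruvirkor → kelviruvurkor.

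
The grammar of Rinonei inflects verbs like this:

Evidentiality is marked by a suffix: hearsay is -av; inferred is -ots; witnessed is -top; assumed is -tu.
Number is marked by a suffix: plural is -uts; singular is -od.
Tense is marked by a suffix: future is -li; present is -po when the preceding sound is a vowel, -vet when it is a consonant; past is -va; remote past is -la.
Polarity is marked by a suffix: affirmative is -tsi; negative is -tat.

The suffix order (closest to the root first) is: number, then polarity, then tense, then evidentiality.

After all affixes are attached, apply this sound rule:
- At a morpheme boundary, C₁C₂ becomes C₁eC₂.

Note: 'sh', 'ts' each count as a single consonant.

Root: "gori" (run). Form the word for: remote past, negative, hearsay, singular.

Attach number singular -od → goriod.
Attach polarity negative -tat → goriodtat.
Attach tense remote past -la → goriodtatla.
Attach evidentiality hearsay -av → goriodtatlaav.
Apply epenthesis: goriodtatlaav → goriodetatelaav.

goriodetatelaav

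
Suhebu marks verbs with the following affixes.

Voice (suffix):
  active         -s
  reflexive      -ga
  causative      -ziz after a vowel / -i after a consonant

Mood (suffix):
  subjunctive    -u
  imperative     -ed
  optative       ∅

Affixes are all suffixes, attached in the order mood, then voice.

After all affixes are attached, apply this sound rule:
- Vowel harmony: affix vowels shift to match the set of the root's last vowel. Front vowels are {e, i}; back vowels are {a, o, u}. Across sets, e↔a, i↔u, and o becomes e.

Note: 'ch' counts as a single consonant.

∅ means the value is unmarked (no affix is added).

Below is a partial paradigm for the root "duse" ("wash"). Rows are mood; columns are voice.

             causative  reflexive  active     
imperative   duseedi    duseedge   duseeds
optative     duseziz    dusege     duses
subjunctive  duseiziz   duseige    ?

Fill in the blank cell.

Attach mood subjunctive -u → duseu.
Attach voice active -s → duseus.
Apply vowel harmony: duseus → duseis.

duseis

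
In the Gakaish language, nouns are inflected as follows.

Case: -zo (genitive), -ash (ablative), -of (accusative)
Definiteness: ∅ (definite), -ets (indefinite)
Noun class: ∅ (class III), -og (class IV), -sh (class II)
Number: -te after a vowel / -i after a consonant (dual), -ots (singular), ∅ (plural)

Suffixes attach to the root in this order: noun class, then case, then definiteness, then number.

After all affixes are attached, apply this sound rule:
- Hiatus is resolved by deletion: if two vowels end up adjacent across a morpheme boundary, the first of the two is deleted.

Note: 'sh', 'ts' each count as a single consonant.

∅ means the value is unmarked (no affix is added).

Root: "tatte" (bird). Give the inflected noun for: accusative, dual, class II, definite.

Attach noun class class II -sh → tattesh.
Attach case accusative -of → tatteshof.
definiteness = definite: zero marking, form stays tatteshof.
Attach number dual -i (after consonant 'f') → tatteshofi.
Vowel deletion: no change.

tatteshofi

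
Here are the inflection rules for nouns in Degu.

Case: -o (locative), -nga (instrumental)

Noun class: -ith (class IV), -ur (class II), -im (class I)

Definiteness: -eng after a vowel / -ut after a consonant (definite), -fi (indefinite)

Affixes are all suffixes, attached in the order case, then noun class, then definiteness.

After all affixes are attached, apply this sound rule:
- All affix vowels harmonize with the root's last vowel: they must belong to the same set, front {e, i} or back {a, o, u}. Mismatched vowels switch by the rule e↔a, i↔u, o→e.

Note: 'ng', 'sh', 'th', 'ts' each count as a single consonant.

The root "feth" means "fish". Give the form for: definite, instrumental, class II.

Attach case instrumental -nga → fethnga.
Attach noun class class II -ur → fethngaur.
Attach definiteness definite -ut (after consonant 'r') → fethngaurut.
Apply vowel harmony: fethngaurut → fethngeirit.

fethngeirit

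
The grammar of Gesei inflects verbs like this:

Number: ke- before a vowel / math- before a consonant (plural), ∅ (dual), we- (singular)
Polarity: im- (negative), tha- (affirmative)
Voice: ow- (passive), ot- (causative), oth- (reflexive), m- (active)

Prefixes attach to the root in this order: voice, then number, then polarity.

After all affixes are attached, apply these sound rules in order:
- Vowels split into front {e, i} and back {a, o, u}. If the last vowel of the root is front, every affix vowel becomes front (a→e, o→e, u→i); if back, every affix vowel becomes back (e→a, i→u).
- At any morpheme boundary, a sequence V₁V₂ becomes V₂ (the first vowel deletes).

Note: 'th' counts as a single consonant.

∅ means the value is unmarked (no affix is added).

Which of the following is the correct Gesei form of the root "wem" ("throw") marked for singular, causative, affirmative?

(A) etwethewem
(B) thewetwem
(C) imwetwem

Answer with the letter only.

Attach voice causative ot- → otwem.
Attach number singular we- → weotwem.
Attach polarity affirmative tha- → thaweotwem.
Apply vowel harmony: thaweotwem → theweetwem.
Apply vowel deletion: theweetwem → thewetwem.
So the correct form is thewetwem, option (B).
(A) etwethewem is wrong: it has the affixes in the wrong order.
(C) imwetwem is wrong: it uses negative instead of affirmative for polarity.

B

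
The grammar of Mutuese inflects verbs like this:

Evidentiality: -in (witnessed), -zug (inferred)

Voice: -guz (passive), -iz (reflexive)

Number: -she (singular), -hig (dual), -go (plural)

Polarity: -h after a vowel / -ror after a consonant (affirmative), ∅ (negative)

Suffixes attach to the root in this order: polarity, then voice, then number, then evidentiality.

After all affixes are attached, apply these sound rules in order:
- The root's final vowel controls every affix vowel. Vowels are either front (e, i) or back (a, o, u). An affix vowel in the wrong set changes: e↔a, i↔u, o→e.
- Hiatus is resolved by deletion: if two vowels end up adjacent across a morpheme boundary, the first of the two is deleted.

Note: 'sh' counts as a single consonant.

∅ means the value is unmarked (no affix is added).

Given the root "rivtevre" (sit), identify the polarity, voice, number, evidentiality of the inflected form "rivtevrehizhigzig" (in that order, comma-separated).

affirmative, reflexive, dual, inferred

Segment: rivtevre-h-iz-hig-zug.
polarity: -h/ror → affirmative.
voice: -iz → reflexive.
number: -hig → dual.
evidentiality: -zug → inferred.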